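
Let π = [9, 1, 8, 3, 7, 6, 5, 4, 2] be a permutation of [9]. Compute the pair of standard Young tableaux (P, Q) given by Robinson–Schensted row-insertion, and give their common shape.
P = [1, 2, 4] / [3] / [5] / [6] / [7] / [8] / [9];  Q = [1, 3, 5] / [2] / [4] / [6] / [7] / [8] / [9];  common shape = (3, 1, 1, 1, 1, 1, 1)

Row-insert the values π_1, π_2, … into P one at a time, bumping the leftmost entry strictly greater than the inserted value down to the next row. The recording tableau Q records, in position (i, j), the step at which that cell was added to P.
  Insert 9 (step 1): P = [9];  Q = [1]
  Insert 1 (step 2): P = [1] / [9];  Q = [1] / [2]
  Insert 8 (step 3): P = [1, 8] / [9];  Q = [1, 3] / [2]
  Insert 3 (step 4): P = [1, 3] / [8] / [9];  Q = [1, 3] / [2] / [4]
  Insert 7 (step 5): P = [1, 3, 7] / [8] / [9];  Q = [1, 3, 5] / [2] / [4]
  Insert 6 (step 6): P = [1, 3, 6] / [7] / [8] / [9];  Q = [1, 3, 5] / [2] / [4] / [6]
  Insert 5 (step 7): P = [1, 3, 5] / [6] / [7] / [8] / [9];  Q = [1, 3, 5] / [2] / [4] / [6] / [7]
  Insert 4 (step 8): P = [1, 3, 4] / [5] / [6] / [7] / [8] / [9];  Q = [1, 3, 5] / [2] / [4] / [6] / [7] / [8]
  Insert 2 (step 9): P = [1, 2, 4] / [3] / [5] / [6] / [7] / [8] / [9];  Q = [1, 3, 5] / [2] / [4] / [6] / [7] / [8] / [9]
Final shape: (3, 1, 1, 1, 1, 1, 1).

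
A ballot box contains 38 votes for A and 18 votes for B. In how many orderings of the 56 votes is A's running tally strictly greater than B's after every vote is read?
Strict-lead orderings = 75831424919250

Total orderings of the 56 votes with 38 for A: C(56, 38) = 212327989773900. By the Bertrand ballot formula (Cycle Lemma / reflection principle), the number of orderings in which A is strictly ahead of B throughout is (p − q)/(p + q) · C(p + q, p) = (38 − 18)/(38 + 18) · 212327989773900 = 75831424919250.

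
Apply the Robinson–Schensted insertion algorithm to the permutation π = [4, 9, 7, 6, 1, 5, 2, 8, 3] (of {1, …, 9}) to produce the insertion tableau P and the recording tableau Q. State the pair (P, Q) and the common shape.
P = [1, 2, 3] / [4, 5, 8] / [6] / [7] / [9];  Q = [1, 2, 8] / [3, 6, 9] / [4] / [5] / [7];  common shape = (3, 3, 1, 1, 1)

Row-insert the values π_1, π_2, … into P one at a time, bumping the leftmost entry strictly greater than the inserted value down to the next row. The recording tableau Q records, in position (i, j), the step at which that cell was added to P.
  Insert 4 (step 1): P = [4];  Q = [1]
  Insert 9 (step 2): P = [4, 9];  Q = [1, 2]
  Insert 7 (step 3): P = [4, 7] / [9];  Q = [1, 2] / [3]
  Insert 6 (step 4): P = [4, 6] / [7] / [9];  Q = [1, 2] / [3] / [4]
  Insert 1 (step 5): P = [1, 6] / [4] / [7] / [9];  Q = [1, 2] / [3] / [4] / [5]
  Insert 5 (step 6): P = [1, 5] / [4, 6] / [7] / [9];  Q = [1, 2] / [3, 6] / [4] / [5]
  Insert 2 (step 7): P = [1, 2] / [4, 5] / [6] / [7] / [9];  Q = [1, 2] / [3, 6] / [4] / [5] / [7]
  Insert 8 (step 8): P = [1, 2, 8] / [4, 5] / [6] / [7] / [9];  Q = [1, 2, 8] / [3, 6] / [4] / [5] / [7]
  Insert 3 (step 9): P = [1, 2, 3] / [4, 5, 8] / [6] / [7] / [9];  Q = [1, 2, 8] / [3, 6, 9] / [4] / [5] / [7]
Final shape: (3, 3, 1, 1, 1).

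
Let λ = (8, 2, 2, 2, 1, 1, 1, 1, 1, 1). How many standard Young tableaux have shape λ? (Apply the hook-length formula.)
# SYT of shape (8, 2, 2, 2, 1, 1, 1, 1, 1, 1) = 6390384

Hook-length formula: f^λ = n! / Π hook(c), product over all cells c of the Young diagram. For λ = (8, 2, 2, 2, 1, 1, 1, 1, 1, 1), n = 20 boxes. Hook lengths by row (left-to-right, top-to-bottom): [17, 10, 6, 5, 4, 3, 2, 1]; [10, 3]; [9, 2]; [8, 1]; [6]; [5]; [4]; [3]; [2]; [1]. Product of hooks = 380712960000. So f^λ = 20! / 380712960000 = 2432902008176640000 / 380712960000 = 6390384.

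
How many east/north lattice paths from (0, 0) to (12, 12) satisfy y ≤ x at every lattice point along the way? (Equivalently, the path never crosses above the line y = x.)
Number of paths = 208012

By the reflection principle (André's argument), the number of monotone paths to (12, 12) with n ≤ m that never go above y = x is C(24, 12) − C(24, 13) = 2704156 − 2496144 = 208012.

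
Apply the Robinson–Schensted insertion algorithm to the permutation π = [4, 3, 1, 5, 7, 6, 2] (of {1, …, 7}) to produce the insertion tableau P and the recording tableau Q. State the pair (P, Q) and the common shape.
P = [1, 2, 6] / [3, 5] / [4, 7];  Q = [1, 4, 5] / [2, 6] / [3, 7];  common shape = (3, 2, 2)

Row-insert the values π_1, π_2, … into P one at a time, bumping the leftmost entry strictly greater than the inserted value down to the next row. The recording tableau Q records, in position (i, j), the step at which that cell was added to P.
  Insert 4 (step 1): P = [4];  Q = [1]
  Insert 3 (step 2): P = [3] / [4];  Q = [1] / [2]
  Insert 1 (step 3): P = [1] / [3] / [4];  Q = [1] / [2] / [3]
  Insert 5 (step 4): P = [1, 5] / [3] / [4];  Q = [1, 4] / [2] / [3]
  Insert 7 (step 5): P = [1, 5, 7] / [3] / [4];  Q = [1, 4, 5] / [2] / [3]
  Insert 6 (step 6): P = [1, 5, 6] / [3, 7] / [4];  Q = [1, 4, 5] / [2, 6] / [3]
  Insert 2 (step 7): P = [1, 2, 6] / [3, 5] / [4, 7];  Q = [1, 4, 5] / [2, 6] / [3, 7]
Final shape: (3, 2, 2).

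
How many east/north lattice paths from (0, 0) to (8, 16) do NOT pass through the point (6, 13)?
Number of paths = 464151

Total paths from (0, 0) to (8, 16): C(24, 8) = 735471. Paths through (6, 13): (paths (0, 0) → (6, 13)) × (paths (6, 13) → (8, 16)) = C(19, 6) · C(5, 2) = 27132 · 10 = 271320. Avoidance count = 735471 − 271320 = 464151.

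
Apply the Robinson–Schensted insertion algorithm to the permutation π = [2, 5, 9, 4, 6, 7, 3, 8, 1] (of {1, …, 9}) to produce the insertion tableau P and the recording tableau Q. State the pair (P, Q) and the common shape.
P = [1, 3, 6, 7, 8] / [2, 9] / [4] / [5];  Q = [1, 2, 3, 6, 8] / [4, 5] / [7] / [9];  common shape = (5, 2, 1, 1)

Row-insert the values π_1, π_2, … into P one at a time, bumping the leftmost entry strictly greater than the inserted value down to the next row. The recording tableau Q records, in position (i, j), the step at which that cell was added to P.
  Insert 2 (step 1): P = [2];  Q = [1]
  Insert 5 (step 2): P = [2, 5];  Q = [1, 2]
  Insert 9 (step 3): P = [2, 5, 9];  Q = [1, 2, 3]
  Insert 4 (step 4): P = [2, 4, 9] / [5];  Q = [1, 2, 3] / [4]
  Insert 6 (step 5): P = [2, 4, 6] / [5, 9];  Q = [1, 2, 3] / [4, 5]
  Insert 7 (step 6): P = [2, 4, 6, 7] / [5, 9];  Q = [1, 2, 3, 6] / [4, 5]
  Insert 3 (step 7): P = [2, 3, 6, 7] / [4, 9] / [5];  Q = [1, 2, 3, 6] / [4, 5] / [7]
  Insert 8 (step 8): P = [2, 3, 6, 7, 8] / [4, 9] / [5];  Q = [1, 2, 3, 6, 8] / [4, 5] / [7]
  Insert 1 (step 9): P = [1, 3, 6, 7, 8] / [2, 9] / [4] / [5];  Q = [1, 2, 3, 6, 8] / [4, 5] / [7] / [9]
Final shape: (5, 2, 1, 1).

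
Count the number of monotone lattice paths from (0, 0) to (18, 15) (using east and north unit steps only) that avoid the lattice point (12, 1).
Number of paths = 1036654440

Total paths from (0, 0) to (18, 15): C(33, 18) = 1037158320. Paths through (12, 1): (paths (0, 0) → (12, 1)) × (paths (12, 1) → (18, 15)) = C(13, 12) · C(20, 6) = 13 · 38760 = 503880. Avoidance count = 1037158320 − 503880 = 1036654440.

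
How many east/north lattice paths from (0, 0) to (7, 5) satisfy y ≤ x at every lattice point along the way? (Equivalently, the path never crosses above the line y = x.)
Number of paths = 297

By the reflection principle (André's argument), the number of monotone paths to (7, 5) with n ≤ m that never go above y = x is C(12, 7) − C(12, 8) = 792 − 495 = 297.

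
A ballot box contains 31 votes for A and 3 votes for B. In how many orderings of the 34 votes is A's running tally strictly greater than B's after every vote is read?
Strict-lead orderings = 4928

Total orderings of the 34 votes with 31 for A: C(34, 31) = 5984. By the Bertrand ballot formula (Cycle Lemma / reflection principle), the number of orderings in which A is strictly ahead of B throughout is (p − q)/(p + q) · C(p + q, p) = (31 − 3)/(31 + 3) · 5984 = 4928.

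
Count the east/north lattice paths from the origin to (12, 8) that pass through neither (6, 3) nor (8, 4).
Number of paths = 70152

Inclusion–exclusion. Total paths: C(20, 12) = 125970. Through P₁: C(9, 6)·C(11, 6) = 38808. Through P₂: C(12, 8)·C(8, 4) = 34650. Since P₁ is strictly southwest of P₂, a monotone path through both must visit P₁ then P₂; paths through both = C(9, 6)·C(3, 2)·C(8, 4) = 17640. Avoid both = 125970 − 38808 − 34650 + 17640 = 70152.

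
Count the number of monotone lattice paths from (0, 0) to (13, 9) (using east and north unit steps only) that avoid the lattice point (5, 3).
Number of paths = 329252

Total paths from (0, 0) to (13, 9): C(22, 13) = 497420. Paths through (5, 3): (paths (0, 0) → (5, 3)) × (paths (5, 3) → (13, 9)) = C(8, 5) · C(14, 8) = 56 · 3003 = 168168. Avoidance count = 497420 − 168168 = 329252.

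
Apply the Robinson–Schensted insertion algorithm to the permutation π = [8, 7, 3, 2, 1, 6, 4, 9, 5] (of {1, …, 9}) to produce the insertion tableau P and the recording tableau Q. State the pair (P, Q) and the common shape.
P = [1, 4, 5] / [2, 6, 9] / [3] / [7] / [8];  Q = [1, 6, 8] / [2, 7, 9] / [3] / [4] / [5];  common shape = (3, 3, 1, 1, 1)

Row-insert the values π_1, π_2, … into P one at a time, bumping the leftmost entry strictly greater than the inserted value down to the next row. The recording tableau Q records, in position (i, j), the step at which that cell was added to P.
  Insert 8 (step 1): P = [8];  Q = [1]
  Insert 7 (step 2): P = [7] / [8];  Q = [1] / [2]
  Insert 3 (step 3): P = [3] / [7] / [8];  Q = [1] / [2] / [3]
  Insert 2 (step 4): P = [2] / [3] / [7] / [8];  Q = [1] / [2] / [3] / [4]
  Insert 1 (step 5): P = [1] / [2] / [3] / [7] / [8];  Q = [1] / [2] / [3] / [4] / [5]
  Insert 6 (step 6): P = [1, 6] / [2] / [3] / [7] / [8];  Q = [1, 6] / [2] / [3] / [4] / [5]
  Insert 4 (step 7): P = [1, 4] / [2, 6] / [3] / [7] / [8];  Q = [1, 6] / [2, 7] / [3] / [4] / [5]
  Insert 9 (step 8): P = [1, 4, 9] / [2, 6] / [3] / [7] / [8];  Q = [1, 6, 8] / [2, 7] / [3] / [4] / [5]
  Insert 5 (step 9): P = [1, 4, 5] / [2, 6, 9] / [3] / [7] / [8];  Q = [1, 6, 8] / [2, 7, 9] / [3] / [4] / [5]
Final shape: (3, 3, 1, 1, 1).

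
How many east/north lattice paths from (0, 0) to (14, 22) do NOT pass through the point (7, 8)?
Number of paths = 3048035400

Total paths from (0, 0) to (14, 22): C(36, 14) = 3796297200. Paths through (7, 8): (paths (0, 0) → (7, 8)) × (paths (7, 8) → (14, 22)) = C(15, 7) · C(21, 7) = 6435 · 116280 = 748261800. Avoidance count = 3796297200 − 748261800 = 3048035400.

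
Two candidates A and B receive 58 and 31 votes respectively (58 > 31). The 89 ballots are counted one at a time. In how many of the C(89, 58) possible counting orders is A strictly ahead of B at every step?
Strict-lead orderings = 259103740096407445395552

Total orderings of the 89 votes with 58 for A: C(89, 58) = 854082698836306023711264. By the Bertrand ballot formula (Cycle Lemma / reflection principle), the number of orderings in which A is strictly ahead of B throughout is (p − q)/(p + q) · C(p + q, p) = (58 − 31)/(58 + 31) · 854082698836306023711264 = 259103740096407445395552.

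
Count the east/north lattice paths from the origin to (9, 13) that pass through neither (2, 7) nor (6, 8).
Number of paths = 277556

Inclusion–exclusion. Total paths: C(22, 9) = 497420. Through P₁: C(9, 2)·C(13, 7) = 61776. Through P₂: C(14, 6)·C(8, 3) = 168168. Since P₁ is strictly southwest of P₂, a monotone path through both must visit P₁ then P₂; paths through both = C(9, 2)·C(5, 4)·C(8, 3) = 10080. Avoid both = 497420 − 61776 − 168168 + 10080 = 277556.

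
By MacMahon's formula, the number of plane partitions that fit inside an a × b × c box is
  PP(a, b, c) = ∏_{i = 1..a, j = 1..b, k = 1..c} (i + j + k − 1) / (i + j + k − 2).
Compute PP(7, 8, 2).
PP(7, 8, 2) = 9202050

Evaluate the triple product over i = 1..7, j = 1..8, k = 1..2. The factors are (2/1) · (3/2) · (3/2) · (4/3) · (4/3) · (5/4) · (5/4) · (6/5) · … (112 factors total). The numerators and denominators telescope so the product is an integer; carrying out the multiplication exactly gives PP(7, 8, 2) = 9202050.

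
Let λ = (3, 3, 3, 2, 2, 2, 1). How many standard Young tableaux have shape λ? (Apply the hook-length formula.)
# SYT of shape (3, 3, 3, 2, 2, 2, 1) = 91520

Hook-length formula: f^λ = n! / Π hook(c), product over all cells c of the Young diagram. For λ = (3, 3, 3, 2, 2, 2, 1), n = 16 boxes. Hook lengths by row (left-to-right, top-to-bottom): [9, 7, 3]; [8, 6, 2]; [7, 5, 1]; [5, 3]; [4, 2]; [3, 1]; [1]. Product of hooks = 228614400. So f^λ = 16! / 228614400 = 20922789888000 / 228614400 = 91520.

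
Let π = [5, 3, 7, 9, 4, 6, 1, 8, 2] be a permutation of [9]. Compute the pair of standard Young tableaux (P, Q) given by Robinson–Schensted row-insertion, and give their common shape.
P = [1, 2, 6, 8] / [3, 4, 9] / [5, 7];  Q = [1, 3, 4, 8] / [2, 5, 6] / [7, 9];  common shape = (4, 3, 2)

Row-insert the values π_1, π_2, … into P one at a time, bumping the leftmost entry strictly greater than the inserted value down to the next row. The recording tableau Q records, in position (i, j), the step at which that cell was added to P.
  Insert 5 (step 1): P = [5];  Q = [1]
  Insert 3 (step 2): P = [3] / [5];  Q = [1] / [2]
  Insert 7 (step 3): P = [3, 7] / [5];  Q = [1, 3] / [2]
  Insert 9 (step 4): P = [3, 7, 9] / [5];  Q = [1, 3, 4] / [2]
  Insert 4 (step 5): P = [3, 4, 9] / [5, 7];  Q = [1, 3, 4] / [2, 5]
  Insert 6 (step 6): P = [3, 4, 6] / [5, 7, 9];  Q = [1, 3, 4] / [2, 5, 6]
  Insert 1 (step 7): P = [1, 4, 6] / [3, 7, 9] / [5];  Q = [1, 3, 4] / [2, 5, 6] / [7]
  Insert 8 (step 8): P = [1, 4, 6, 8] / [3, 7, 9] / [5];  Q = [1, 3, 4, 8] / [2, 5, 6] / [7]
  Insert 2 (step 9): P = [1, 2, 6, 8] / [3, 4, 9] / [5, 7];  Q = [1, 3, 4, 8] / [2, 5, 6] / [7, 9]
Final shape: (4, 3, 2).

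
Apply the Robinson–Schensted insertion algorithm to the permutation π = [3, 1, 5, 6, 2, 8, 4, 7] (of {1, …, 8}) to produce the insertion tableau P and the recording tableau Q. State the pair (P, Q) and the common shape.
P = [1, 2, 4, 7] / [3, 5, 6, 8];  Q = [1, 3, 4, 6] / [2, 5, 7, 8];  common shape = (4, 4)

Row-insert the values π_1, π_2, … into P one at a time, bumping the leftmost entry strictly greater than the inserted value down to the next row. The recording tableau Q records, in position (i, j), the step at which that cell was added to P.
  Insert 3 (step 1): P = [3];  Q = [1]
  Insert 1 (step 2): P = [1] / [3];  Q = [1] / [2]
  Insert 5 (step 3): P = [1, 5] / [3];  Q = [1, 3] / [2]
  Insert 6 (step 4): P = [1, 5, 6] / [3];  Q = [1, 3, 4] / [2]
  Insert 2 (step 5): P = [1, 2, 6] / [3, 5];  Q = [1, 3, 4] / [2, 5]
  Insert 8 (step 6): P = [1, 2, 6, 8] / [3, 5];  Q = [1, 3, 4, 6] / [2, 5]
  Insert 4 (step 7): P = [1, 2, 4, 8] / [3, 5, 6];  Q = [1, 3, 4, 6] / [2, 5, 7]
  Insert 7 (step 8): P = [1, 2, 4, 7] / [3, 5, 6, 8];  Q = [1, 3, 4, 6] / [2, 5, 7, 8]
Final shape: (4, 4).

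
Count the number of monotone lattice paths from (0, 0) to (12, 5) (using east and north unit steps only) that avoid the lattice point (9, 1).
Number of paths = 5838

Total paths from (0, 0) to (12, 5): C(17, 12) = 6188. Paths through (9, 1): (paths (0, 0) → (9, 1)) × (paths (9, 1) → (12, 5)) = C(10, 9) · C(7, 3) = 10 · 35 = 350. Avoidance count = 6188 − 350 = 5838.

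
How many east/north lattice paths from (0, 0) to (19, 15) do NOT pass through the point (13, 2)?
Number of paths = 1853118660

Total paths from (0, 0) to (19, 15): C(34, 19) = 1855967520. Paths through (13, 2): (paths (0, 0) → (13, 2)) × (paths (13, 2) → (19, 15)) = C(15, 13) · C(19, 6) = 105 · 27132 = 2848860. Avoidance count = 1855967520 − 2848860 = 1853118660.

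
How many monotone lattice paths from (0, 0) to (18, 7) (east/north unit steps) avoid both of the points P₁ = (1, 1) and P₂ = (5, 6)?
Number of paths = 275866

Inclusion–exclusion. Total paths: C(25, 18) = 480700. Through P₁: C(2, 1)·C(23, 17) = 201894. Through P₂: C(11, 5)·C(14, 13) = 6468. Since P₁ is strictly southwest of P₂, a monotone path through both must visit P₁ then P₂; paths through both = C(2, 1)·C(9, 4)·C(14, 13) = 3528. Avoid both = 480700 − 201894 − 6468 + 3528 = 275866.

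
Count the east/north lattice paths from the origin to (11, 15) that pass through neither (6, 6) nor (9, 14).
Number of paths = 3882122

Inclusion–exclusion. Total paths: C(26, 11) = 7726160. Through P₁: C(12, 6)·C(14, 5) = 1849848. Through P₂: C(23, 9)·C(3, 2) = 2451570. Since P₁ is strictly southwest of P₂, a monotone path through both must visit P₁ then P₂; paths through both = C(12, 6)·C(11, 3)·C(3, 2) = 457380. Avoid both = 7726160 − 1849848 − 2451570 + 457380 = 3882122.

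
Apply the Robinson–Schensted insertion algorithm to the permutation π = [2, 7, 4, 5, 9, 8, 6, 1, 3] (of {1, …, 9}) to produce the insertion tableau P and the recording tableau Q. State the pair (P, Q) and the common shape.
P = [1, 3, 5, 6] / [2, 4] / [7, 8] / [9];  Q = [1, 2, 4, 5] / [3, 6] / [7, 9] / [8];  common shape = (4, 2, 2, 1)

Row-insert the values π_1, π_2, … into P one at a time, bumping the leftmost entry strictly greater than the inserted value down to the next row. The recording tableau Q records, in position (i, j), the step at which that cell was added to P.
  Insert 2 (step 1): P = [2];  Q = [1]
  Insert 7 (step 2): P = [2, 7];  Q = [1, 2]
  Insert 4 (step 3): P = [2, 4] / [7];  Q = [1, 2] / [3]
  Insert 5 (step 4): P = [2, 4, 5] / [7];  Q = [1, 2, 4] / [3]
  Insert 9 (step 5): P = [2, 4, 5, 9] / [7];  Q = [1, 2, 4, 5] / [3]
  Insert 8 (step 6): P = [2, 4, 5, 8] / [7, 9];  Q = [1, 2, 4, 5] / [3, 6]
  Insert 6 (step 7): P = [2, 4, 5, 6] / [7, 8] / [9];  Q = [1, 2, 4, 5] / [3, 6] / [7]
  Insert 1 (step 8): P = [1, 4, 5, 6] / [2, 8] / [7] / [9];  Q = [1, 2, 4, 5] / [3, 6] / [7] / [8]
  Insert 3 (step 9): P = [1, 3, 5, 6] / [2, 4] / [7, 8] / [9];  Q = [1, 2, 4, 5] / [3, 6] / [7, 9] / [8]
Final shape: (4, 2, 2, 1).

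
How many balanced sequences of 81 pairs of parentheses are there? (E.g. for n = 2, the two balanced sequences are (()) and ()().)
C_81 = 4462290049988320482463241297506133183499654740

These balanced parentheses are counted by the Catalan number C_n = (1/(n + 1)) · C(2n, n). For n = 81: C_81 = (1/82) · C(162, 81) = 365907784099042279561985786395502921046971688680/82 = 4462290049988320482463241297506133183499654740.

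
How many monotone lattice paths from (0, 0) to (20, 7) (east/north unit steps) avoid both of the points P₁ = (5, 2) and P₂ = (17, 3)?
Number of paths = 532101

Inclusion–exclusion. Total paths: C(27, 20) = 888030. Through P₁: C(7, 5)·C(20, 15) = 325584. Through P₂: C(20, 17)·C(7, 3) = 39900. Since P₁ is strictly southwest of P₂, a monotone path through both must visit P₁ then P₂; paths through both = C(7, 5)·C(13, 12)·C(7, 3) = 9555. Avoid both = 888030 − 325584 − 39900 + 9555 = 532101.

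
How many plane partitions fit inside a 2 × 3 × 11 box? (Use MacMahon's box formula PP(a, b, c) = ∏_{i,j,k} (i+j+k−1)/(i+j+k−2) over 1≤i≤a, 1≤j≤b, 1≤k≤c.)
PP(2, 3, 11) = 41405

Evaluate the triple product over i = 1..2, j = 1..3, k = 1..11. The factors are (2/1) · (3/2) · (4/3) · (5/4) · (6/5) · (7/6) · (8/7) · (9/8) · … (66 factors total). The numerators and denominators telescope so the product is an integer; carrying out the multiplication exactly gives PP(2, 3, 11) = 41405.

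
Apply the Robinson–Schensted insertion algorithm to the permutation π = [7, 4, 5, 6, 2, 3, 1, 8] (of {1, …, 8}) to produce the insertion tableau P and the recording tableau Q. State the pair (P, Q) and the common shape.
P = [1, 3, 6, 8] / [2, 5] / [4] / [7];  Q = [1, 3, 4, 8] / [2, 6] / [5] / [7];  common shape = (4, 2, 1, 1)

Row-insert the values π_1, π_2, … into P one at a time, bumping the leftmost entry strictly greater than the inserted value down to the next row. The recording tableau Q records, in position (i, j), the step at which that cell was added to P.
  Insert 7 (step 1): P = [7];  Q = [1]
  Insert 4 (step 2): P = [4] / [7];  Q = [1] / [2]
  Insert 5 (step 3): P = [4, 5] / [7];  Q = [1, 3] / [2]
  Insert 6 (step 4): P = [4, 5, 6] / [7];  Q = [1, 3, 4] / [2]
  Insert 2 (step 5): P = [2, 5, 6] / [4] / [7];  Q = [1, 3, 4] / [2] / [5]
  Insert 3 (step 6): P = [2, 3, 6] / [4, 5] / [7];  Q = [1, 3, 4] / [2, 6] / [5]
  Insert 1 (step 7): P = [1, 3, 6] / [2, 5] / [4] / [7];  Q = [1, 3, 4] / [2, 6] / [5] / [7]
  Insert 8 (step 8): P = [1, 3, 6, 8] / [2, 5] / [4] / [7];  Q = [1, 3, 4, 8] / [2, 6] / [5] / [7]
Final shape: (4, 2, 1, 1).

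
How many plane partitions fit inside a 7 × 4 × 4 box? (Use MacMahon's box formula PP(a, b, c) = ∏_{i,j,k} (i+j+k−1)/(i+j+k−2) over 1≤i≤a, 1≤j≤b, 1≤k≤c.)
PP(7, 4, 4) = 44537922

Evaluate the triple product over i = 1..7, j = 1..4, k = 1..4. The factors are (2/1) · (3/2) · (4/3) · (5/4) · (3/2) · (4/3) · (5/4) · (6/5) · … (112 factors total). The numerators and denominators telescope so the product is an integer; carrying out the multiplication exactly gives PP(7, 4, 4) = 44537922.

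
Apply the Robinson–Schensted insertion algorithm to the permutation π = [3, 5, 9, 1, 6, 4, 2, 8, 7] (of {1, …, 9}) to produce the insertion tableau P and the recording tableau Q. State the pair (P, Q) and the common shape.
P = [1, 2, 6, 7] / [3, 4, 8] / [5] / [9];  Q = [1, 2, 3, 8] / [4, 5, 9] / [6] / [7];  common shape = (4, 3, 1, 1)

Row-insert the values π_1, π_2, … into P one at a time, bumping the leftmost entry strictly greater than the inserted value down to the next row. The recording tableau Q records, in position (i, j), the step at which that cell was added to P.
  Insert 3 (step 1): P = [3];  Q = [1]
  Insert 5 (step 2): P = [3, 5];  Q = [1, 2]
  Insert 9 (step 3): P = [3, 5, 9];  Q = [1, 2, 3]
  Insert 1 (step 4): P = [1, 5, 9] / [3];  Q = [1, 2, 3] / [4]
  Insert 6 (step 5): P = [1, 5, 6] / [3, 9];  Q = [1, 2, 3] / [4, 5]
  Insert 4 (step 6): P = [1, 4, 6] / [3, 5] / [9];  Q = [1, 2, 3] / [4, 5] / [6]
  Insert 2 (step 7): P = [1, 2, 6] / [3, 4] / [5] / [9];  Q = [1, 2, 3] / [4, 5] / [6] / [7]
  Insert 8 (step 8): P = [1, 2, 6, 8] / [3, 4] / [5] / [9];  Q = [1, 2, 3, 8] / [4, 5] / [6] / [7]
  Insert 7 (step 9): P = [1, 2, 6, 7] / [3, 4, 8] / [5] / [9];  Q = [1, 2, 3, 8] / [4, 5, 9] / [6] / [7]
Final shape: (4, 3, 1, 1).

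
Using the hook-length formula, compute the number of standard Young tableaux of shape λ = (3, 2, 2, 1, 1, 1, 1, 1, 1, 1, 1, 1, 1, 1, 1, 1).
# SYT of shape (3, 2, 2, 1, 1, 1, 1, 1, 1, 1, 1, 1, 1, 1, 1, 1) = 11305

Hook-length formula: f^λ = n! / Π hook(c), product over all cells c of the Young diagram. For λ = (3, 2, 2, 1, 1, 1, 1, 1, 1, 1, 1, 1, 1, 1, 1, 1), n = 20 boxes. Hook lengths by row (left-to-right, top-to-bottom): [18, 4, 1]; [16, 2]; [15, 1]; [13]; [12]; [11]; [10]; [9]; [8]; [7]; [6]; [5]; [4]; [3]; [2]; [1]. Product of hooks = 215205838848000. So f^λ = 20! / 215205838848000 = 2432902008176640000 / 215205838848000 = 11305.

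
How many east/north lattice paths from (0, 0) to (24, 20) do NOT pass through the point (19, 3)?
Number of paths = 1760998795710

Total paths from (0, 0) to (24, 20): C(44, 24) = 1761039350070. Paths through (19, 3): (paths (0, 0) → (19, 3)) × (paths (19, 3) → (24, 20)) = C(22, 19) · C(22, 5) = 1540 · 26334 = 40554360. Avoidance count = 1761039350070 − 40554360 = 1760998795710.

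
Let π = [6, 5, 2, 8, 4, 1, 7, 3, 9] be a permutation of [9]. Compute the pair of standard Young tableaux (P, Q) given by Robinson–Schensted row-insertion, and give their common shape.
P = [1, 3, 7, 9] / [2, 4] / [5, 8] / [6];  Q = [1, 4, 7, 9] / [2, 5] / [3, 8] / [6];  common shape = (4, 2, 2, 1)

Row-insert the values π_1, π_2, … into P one at a time, bumping the leftmost entry strictly greater than the inserted value down to the next row. The recording tableau Q records, in position (i, j), the step at which that cell was added to P.
  Insert 6 (step 1): P = [6];  Q = [1]
  Insert 5 (step 2): P = [5] / [6];  Q = [1] / [2]
  Insert 2 (step 3): P = [2] / [5] / [6];  Q = [1] / [2] / [3]
  Insert 8 (step 4): P = [2, 8] / [5] / [6];  Q = [1, 4] / [2] / [3]
  Insert 4 (step 5): P = [2, 4] / [5, 8] / [6];  Q = [1, 4] / [2, 5] / [3]
  Insert 1 (step 6): P = [1, 4] / [2, 8] / [5] / [6];  Q = [1, 4] / [2, 5] / [3] / [6]
  Insert 7 (step 7): P = [1, 4, 7] / [2, 8] / [5] / [6];  Q = [1, 4, 7] / [2, 5] / [3] / [6]
  Insert 3 (step 8): P = [1, 3, 7] / [2, 4] / [5, 8] / [6];  Q = [1, 4, 7] / [2, 5] / [3, 8] / [6]
  Insert 9 (step 9): P = [1, 3, 7, 9] / [2, 4] / [5, 8] / [6];  Q = [1, 4, 7, 9] / [2, 5] / [3, 8] / [6]
Final shape: (4, 2, 2, 1).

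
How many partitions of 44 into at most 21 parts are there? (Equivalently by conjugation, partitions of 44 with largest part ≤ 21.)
p(44, parts ≤ 21) = 70667

Use the recurrence p(n, m) = p(n, m−1) + p(n−m, m): either the largest part is < m (count p(n, m−1)) or the largest part is exactly m (remove one copy of m, count p(n−m, m)). With p(0, ·) = 1 this gives p(44, parts ≤ 21) = 70667. (By conjugating Young diagrams, this also counts partitions of 44 into at most 21 parts.)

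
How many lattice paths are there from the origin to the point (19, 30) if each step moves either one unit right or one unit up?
Number of paths = 18851684897584

A monotone lattice path from (0, 0) to (19, 30) consists of 19 east steps and 30 north steps in some order, so it is determined by which 19 of the 49 steps are east. The count is C(49, 19) = 18851684897584.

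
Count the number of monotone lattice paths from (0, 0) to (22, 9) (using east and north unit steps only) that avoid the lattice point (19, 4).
Number of paths = 19664195

Total paths from (0, 0) to (22, 9): C(31, 22) = 20160075. Paths through (19, 4): (paths (0, 0) → (19, 4)) × (paths (19, 4) → (22, 9)) = C(23, 19) · C(8, 3) = 8855 · 56 = 495880. Avoidance count = 20160075 − 495880 = 19664195.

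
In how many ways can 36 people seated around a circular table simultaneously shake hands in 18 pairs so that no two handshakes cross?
C_18 = 477638700

These noncrossing handshakes are counted by the Catalan number C_n = (1/(n + 1)) · C(2n, n). For n = 18: C_18 = (1/19) · C(36, 18) = 9075135300/19 = 477638700.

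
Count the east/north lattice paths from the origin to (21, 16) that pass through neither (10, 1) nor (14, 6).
Number of paths = 12063937358

Inclusion–exclusion. Total paths: C(37, 21) = 12875774670. Through P₁: C(11, 10)·C(26, 11) = 84987760. Through P₂: C(20, 14)·C(17, 7) = 753804480. Since P₁ is strictly southwest of P₂, a monotone path through both must visit P₁ then P₂; paths through both = C(11, 10)·C(9, 4)·C(17, 7) = 26954928. Avoid both = 12875774670 − 84987760 − 753804480 + 26954928 = 12063937358.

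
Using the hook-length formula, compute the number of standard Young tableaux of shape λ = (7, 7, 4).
# SYT of shape (7, 7, 4) = 364650

Hook-length formula: f^λ = n! / Π hook(c), product over all cells c of the Young diagram. For λ = (7, 7, 4), n = 18 boxes. Hook lengths by row (left-to-right, top-to-bottom): [9, 8, 7, 6, 4, 3, 2]; [8, 7, 6, 5, 3, 2, 1]; [4, 3, 2, 1]. Product of hooks = 17557585920. So f^λ = 18! / 17557585920 = 6402373705728000 / 17557585920 = 364650.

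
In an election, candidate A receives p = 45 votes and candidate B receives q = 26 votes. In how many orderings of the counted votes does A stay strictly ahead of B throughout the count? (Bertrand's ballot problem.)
Strict-lead orderings = 4717672062915032088

Total orderings of the 71 votes with 45 for A: C(71, 45) = 17629195603524593592. By the Bertrand ballot formula (Cycle Lemma / reflection principle), the number of orderings in which A is strictly ahead of B throughout is (p − q)/(p + q) · C(p + q, p) = (45 − 26)/(45 + 26) · 17629195603524593592 = 4717672062915032088.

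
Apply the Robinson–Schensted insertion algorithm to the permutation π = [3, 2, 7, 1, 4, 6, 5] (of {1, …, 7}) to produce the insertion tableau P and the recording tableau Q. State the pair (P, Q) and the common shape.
P = [1, 4, 5] / [2, 6] / [3, 7];  Q = [1, 3, 6] / [2, 5] / [4, 7];  common shape = (3, 2, 2)

Row-insert the values π_1, π_2, … into P one at a time, bumping the leftmost entry strictly greater than the inserted value down to the next row. The recording tableau Q records, in position (i, j), the step at which that cell was added to P.
  Insert 3 (step 1): P = [3];  Q = [1]
  Insert 2 (step 2): P = [2] / [3];  Q = [1] / [2]
  Insert 7 (step 3): P = [2, 7] / [3];  Q = [1, 3] / [2]
  Insert 1 (step 4): P = [1, 7] / [2] / [3];  Q = [1, 3] / [2] / [4]
  Insert 4 (step 5): P = [1, 4] / [2, 7] / [3];  Q = [1, 3] / [2, 5] / [4]
  Insert 6 (step 6): P = [1, 4, 6] / [2, 7] / [3];  Q = [1, 3, 6] / [2, 5] / [4]
  Insert 5 (step 7): P = [1, 4, 5] / [2, 6] / [3, 7];  Q = [1, 3, 6] / [2, 5] / [4, 7]
Final shape: (3, 2, 2).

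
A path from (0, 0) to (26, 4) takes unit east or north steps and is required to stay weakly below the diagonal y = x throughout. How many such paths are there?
Number of paths = 23345

By the reflection principle (André's argument), the number of monotone paths to (26, 4) with n ≤ m that never go above y = x is C(30, 26) − C(30, 27) = 27405 − 4060 = 23345.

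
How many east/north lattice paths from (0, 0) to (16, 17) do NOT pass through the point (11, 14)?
Number of paths = 917188710

Total paths from (0, 0) to (16, 17): C(33, 16) = 1166803110. Paths through (11, 14): (paths (0, 0) → (11, 14)) × (paths (11, 14) → (16, 17)) = C(25, 11) · C(8, 5) = 4457400 · 56 = 249614400. Avoidance count = 1166803110 − 249614400 = 917188710.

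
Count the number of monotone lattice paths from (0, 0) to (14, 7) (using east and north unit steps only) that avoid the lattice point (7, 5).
Number of paths = 87768

Total paths from (0, 0) to (14, 7): C(21, 14) = 116280. Paths through (7, 5): (paths (0, 0) → (7, 5)) × (paths (7, 5) → (14, 7)) = C(12, 7) · C(9, 7) = 792 · 36 = 28512. Avoidance count = 116280 − 28512 = 87768.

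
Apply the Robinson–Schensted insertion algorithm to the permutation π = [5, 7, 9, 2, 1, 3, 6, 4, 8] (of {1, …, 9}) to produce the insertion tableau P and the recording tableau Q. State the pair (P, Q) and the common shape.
P = [1, 3, 4, 8] / [2, 6, 9] / [5, 7];  Q = [1, 2, 3, 9] / [4, 6, 7] / [5, 8];  common shape = (4, 3, 2)

Row-insert the values π_1, π_2, … into P one at a time, bumping the leftmost entry strictly greater than the inserted value down to the next row. The recording tableau Q records, in position (i, j), the step at which that cell was added to P.
  Insert 5 (step 1): P = [5];  Q = [1]
  Insert 7 (step 2): P = [5, 7];  Q = [1, 2]
  Insert 9 (step 3): P = [5, 7, 9];  Q = [1, 2, 3]
  Insert 2 (step 4): P = [2, 7, 9] / [5];  Q = [1, 2, 3] / [4]
  Insert 1 (step 5): P = [1, 7, 9] / [2] / [5];  Q = [1, 2, 3] / [4] / [5]
  Insert 3 (step 6): P = [1, 3, 9] / [2, 7] / [5];  Q = [1, 2, 3] / [4, 6] / [5]
  Insert 6 (step 7): P = [1, 3, 6] / [2, 7, 9] / [5];  Q = [1, 2, 3] / [4, 6, 7] / [5]
  Insert 4 (step 8): P = [1, 3, 4] / [2, 6, 9] / [5, 7];  Q = [1, 2, 3] / [4, 6, 7] / [5, 8]
  Insert 8 (step 9): P = [1, 3, 4, 8] / [2, 6, 9] / [5, 7];  Q = [1, 2, 3, 9] / [4, 6, 7] / [5, 8]
Final shape: (4, 3, 2).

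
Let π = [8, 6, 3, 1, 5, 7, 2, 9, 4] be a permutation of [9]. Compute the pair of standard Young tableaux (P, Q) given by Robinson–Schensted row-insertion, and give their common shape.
P = [1, 2, 4, 9] / [3, 5, 7] / [6] / [8];  Q = [1, 5, 6, 8] / [2, 7, 9] / [3] / [4];  common shape = (4, 3, 1, 1)

Row-insert the values π_1, π_2, … into P one at a time, bumping the leftmost entry strictly greater than the inserted value down to the next row. The recording tableau Q records, in position (i, j), the step at which that cell was added to P.
  Insert 8 (step 1): P = [8];  Q = [1]
  Insert 6 (step 2): P = [6] / [8];  Q = [1] / [2]
  Insert 3 (step 3): P = [3] / [6] / [8];  Q = [1] / [2] / [3]
  Insert 1 (step 4): P = [1] / [3] / [6] / [8];  Q = [1] / [2] / [3] / [4]
  Insert 5 (step 5): P = [1, 5] / [3] / [6] / [8];  Q = [1, 5] / [2] / [3] / [4]
  Insert 7 (step 6): P = [1, 5, 7] / [3] / [6] / [8];  Q = [1, 5, 6] / [2] / [3] / [4]
  Insert 2 (step 7): P = [1, 2, 7] / [3, 5] / [6] / [8];  Q = [1, 5, 6] / [2, 7] / [3] / [4]
  Insert 9 (step 8): P = [1, 2, 7, 9] / [3, 5] / [6] / [8];  Q = [1, 5, 6, 8] / [2, 7] / [3] / [4]
  Insert 4 (step 9): P = [1, 2, 4, 9] / [3, 5, 7] / [6] / [8];  Q = [1, 5, 6, 8] / [2, 7, 9] / [3] / [4]
Final shape: (4, 3, 1, 1).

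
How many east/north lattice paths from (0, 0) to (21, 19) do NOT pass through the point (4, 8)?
Number of paths = 120652689300

Total paths from (0, 0) to (21, 19): C(40, 21) = 131282408400. Paths through (4, 8): (paths (0, 0) → (4, 8)) × (paths (4, 8) → (21, 19)) = C(12, 4) · C(28, 17) = 495 · 21474180 = 10629719100. Avoidance count = 131282408400 − 10629719100 = 120652689300.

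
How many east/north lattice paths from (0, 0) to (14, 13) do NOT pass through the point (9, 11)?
Number of paths = 16531140

Total paths from (0, 0) to (14, 13): C(27, 14) = 20058300. Paths through (9, 11): (paths (0, 0) → (9, 11)) × (paths (9, 11) → (14, 13)) = C(20, 9) · C(7, 5) = 167960 · 21 = 3527160. Avoidance count = 20058300 − 3527160 = 16531140.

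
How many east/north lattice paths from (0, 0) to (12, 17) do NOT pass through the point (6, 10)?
Number of paths = 38154207

Total paths from (0, 0) to (12, 17): C(29, 12) = 51895935. Paths through (6, 10): (paths (0, 0) → (6, 10)) × (paths (6, 10) → (12, 17)) = C(16, 6) · C(13, 6) = 8008 · 1716 = 13741728. Avoidance count = 51895935 − 13741728 = 38154207.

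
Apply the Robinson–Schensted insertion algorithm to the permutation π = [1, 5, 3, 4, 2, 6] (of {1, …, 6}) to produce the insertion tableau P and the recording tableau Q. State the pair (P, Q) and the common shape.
P = [1, 2, 4, 6] / [3] / [5];  Q = [1, 2, 4, 6] / [3] / [5];  common shape = (4, 1, 1)

Row-insert the values π_1, π_2, … into P one at a time, bumping the leftmost entry strictly greater than the inserted value down to the next row. The recording tableau Q records, in position (i, j), the step at which that cell was added to P.
  Insert 1 (step 1): P = [1];  Q = [1]
  Insert 5 (step 2): P = [1, 5];  Q = [1, 2]
  Insert 3 (step 3): P = [1, 3] / [5];  Q = [1, 2] / [3]
  Insert 4 (step 4): P = [1, 3, 4] / [5];  Q = [1, 2, 4] / [3]
  Insert 2 (step 5): P = [1, 2, 4] / [3] / [5];  Q = [1, 2, 4] / [3] / [5]
  Insert 6 (step 6): P = [1, 2, 4, 6] / [3] / [5];  Q = [1, 2, 4, 6] / [3] / [5]
Final shape: (4, 1, 1).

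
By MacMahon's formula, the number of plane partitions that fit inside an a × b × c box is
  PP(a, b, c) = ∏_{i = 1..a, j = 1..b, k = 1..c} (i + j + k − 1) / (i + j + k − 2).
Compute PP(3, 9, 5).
PP(3, 9, 5) = 208416208

Evaluate the triple product over i = 1..3, j = 1..9, k = 1..5. The factors are (2/1) · (3/2) · (4/3) · (5/4) · (6/5) · (3/2) · (4/3) · (5/4) · … (135 factors total). The numerators and denominators telescope so the product is an integer; carrying out the multiplication exactly gives PP(3, 9, 5) = 208416208.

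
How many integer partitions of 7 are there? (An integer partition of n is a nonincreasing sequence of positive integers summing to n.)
p(7) = 15

List all partitions of 7: 7, 6+1, 5+2, 5+1+1, 4+3, 4+2+1, 4+1+1+1, 3+3+1, 3+2+2, 3+2+1+1, 3+1+1+1+1, 2+2+2+1, 2+2+1+1+1, 2+1+1+1+1+1, 1+1+1+1+1+1+1. Counting them gives p(7) = 15.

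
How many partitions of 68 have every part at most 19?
p(68, parts ≤ 19) = 2207510

Use the recurrence p(n, m) = p(n, m−1) + p(n−m, m): either the largest part is < m (count p(n, m−1)) or the largest part is exactly m (remove one copy of m, count p(n−m, m)). With p(0, ·) = 1 this gives p(68, parts ≤ 19) = 2207510. (By conjugating Young diagrams, this also counts partitions of 68 into at most 19 parts.)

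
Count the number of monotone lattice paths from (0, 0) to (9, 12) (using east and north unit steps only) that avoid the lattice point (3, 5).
Number of paths = 197834

Total paths from (0, 0) to (9, 12): C(21, 9) = 293930. Paths through (3, 5): (paths (0, 0) → (3, 5)) × (paths (3, 5) → (9, 12)) = C(8, 3) · C(13, 6) = 56 · 1716 = 96096. Avoidance count = 293930 − 96096 = 197834.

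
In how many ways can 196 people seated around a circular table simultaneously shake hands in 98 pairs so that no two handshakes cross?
C_98 = 57743358069601357782187700608042856334020731624756611000

These noncrossing handshakes are counted by the Catalan number C_n = (1/(n + 1)) · C(2n, n). For n = 98: C_98 = (1/99) · C(196, 98) = 5716592448890534420436582360196242777068052430850904489000/99 = 57743358069601357782187700608042856334020731624756611000.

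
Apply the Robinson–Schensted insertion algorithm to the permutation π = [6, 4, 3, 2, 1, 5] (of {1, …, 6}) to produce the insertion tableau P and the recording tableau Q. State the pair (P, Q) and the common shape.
P = [1, 5] / [2] / [3] / [4] / [6];  Q = [1, 6] / [2] / [3] / [4] / [5];  common shape = (2, 1, 1, 1, 1)

Row-insert the values π_1, π_2, … into P one at a time, bumping the leftmost entry strictly greater than the inserted value down to the next row. The recording tableau Q records, in position (i, j), the step at which that cell was added to P.
  Insert 6 (step 1): P = [6];  Q = [1]
  Insert 4 (step 2): P = [4] / [6];  Q = [1] / [2]
  Insert 3 (step 3): P = [3] / [4] / [6];  Q = [1] / [2] / [3]
  Insert 2 (step 4): P = [2] / [3] / [4] / [6];  Q = [1] / [2] / [3] / [4]
  Insert 1 (step 5): P = [1] / [2] / [3] / [4] / [6];  Q = [1] / [2] / [3] / [4] / [5]
  Insert 5 (step 6): P = [1, 5] / [2] / [3] / [4] / [6];  Q = [1, 6] / [2] / [3] / [4] / [5]
Final shape: (2, 1, 1, 1, 1).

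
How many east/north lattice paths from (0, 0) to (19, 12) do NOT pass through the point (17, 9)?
Number of paths = 109875025

Total paths from (0, 0) to (19, 12): C(31, 19) = 141120525. Paths through (17, 9): (paths (0, 0) → (17, 9)) × (paths (17, 9) → (19, 12)) = C(26, 17) · C(5, 2) = 3124550 · 10 = 31245500. Avoidance count = 141120525 − 31245500 = 109875025.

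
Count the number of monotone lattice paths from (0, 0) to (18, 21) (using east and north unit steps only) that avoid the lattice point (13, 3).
Number of paths = 62340300550

Total paths from (0, 0) to (18, 21): C(39, 18) = 62359143990. Paths through (13, 3): (paths (0, 0) → (13, 3)) × (paths (13, 3) → (18, 21)) = C(16, 13) · C(23, 5) = 560 · 33649 = 18843440. Avoidance count = 62359143990 − 18843440 = 62340300550.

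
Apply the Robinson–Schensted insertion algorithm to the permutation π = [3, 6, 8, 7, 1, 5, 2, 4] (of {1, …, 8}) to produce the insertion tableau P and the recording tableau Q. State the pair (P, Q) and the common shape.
P = [1, 2, 4] / [3, 5, 7] / [6] / [8];  Q = [1, 2, 3] / [4, 6, 8] / [5] / [7];  common shape = (3, 3, 1, 1)

Row-insert the values π_1, π_2, … into P one at a time, bumping the leftmost entry strictly greater than the inserted value down to the next row. The recording tableau Q records, in position (i, j), the step at which that cell was added to P.
  Insert 3 (step 1): P = [3];  Q = [1]
  Insert 6 (step 2): P = [3, 6];  Q = [1, 2]
  Insert 8 (step 3): P = [3, 6, 8];  Q = [1, 2, 3]
  Insert 7 (step 4): P = [3, 6, 7] / [8];  Q = [1, 2, 3] / [4]
  Insert 1 (step 5): P = [1, 6, 7] / [3] / [8];  Q = [1, 2, 3] / [4] / [5]
  Insert 5 (step 6): P = [1, 5, 7] / [3, 6] / [8];  Q = [1, 2, 3] / [4, 6] / [5]
  Insert 2 (step 7): P = [1, 2, 7] / [3, 5] / [6] / [8];  Q = [1, 2, 3] / [4, 6] / [5] / [7]
  Insert 4 (step 8): P = [1, 2, 4] / [3, 5, 7] / [6] / [8];  Q = [1, 2, 3] / [4, 6, 8] / [5] / [7]
Final shape: (3, 3, 1, 1).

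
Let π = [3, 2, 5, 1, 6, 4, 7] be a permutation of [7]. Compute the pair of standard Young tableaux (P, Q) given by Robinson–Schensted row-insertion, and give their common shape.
P = [1, 4, 6, 7] / [2, 5] / [3];  Q = [1, 3, 5, 7] / [2, 6] / [4];  common shape = (4, 2, 1)

Row-insert the values π_1, π_2, … into P one at a time, bumping the leftmost entry strictly greater than the inserted value down to the next row. The recording tableau Q records, in position (i, j), the step at which that cell was added to P.
  Insert 3 (step 1): P = [3];  Q = [1]
  Insert 2 (step 2): P = [2] / [3];  Q = [1] / [2]
  Insert 5 (step 3): P = [2, 5] / [3];  Q = [1, 3] / [2]
  Insert 1 (step 4): P = [1, 5] / [2] / [3];  Q = [1, 3] / [2] / [4]
  Insert 6 (step 5): P = [1, 5, 6] / [2] / [3];  Q = [1, 3, 5] / [2] / [4]
  Insert 4 (step 6): P = [1, 4, 6] / [2, 5] / [3];  Q = [1, 3, 5] / [2, 6] / [4]
  Insert 7 (step 7): P = [1, 4, 6, 7] / [2, 5] / [3];  Q = [1, 3, 5, 7] / [2, 6] / [4]
Final shape: (4, 2, 1).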